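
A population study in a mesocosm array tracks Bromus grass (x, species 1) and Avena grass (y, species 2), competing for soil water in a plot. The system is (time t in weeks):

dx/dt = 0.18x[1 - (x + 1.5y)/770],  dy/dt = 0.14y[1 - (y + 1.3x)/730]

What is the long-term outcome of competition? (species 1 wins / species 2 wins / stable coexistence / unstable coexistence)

Compare the nullcline intercepts: K1/α12 = 770/1.5 = 513 < K2 = 730; K2/α21 = 730/1.3 = 562 < K1 = 770.
Since both are reversed, neither can invade when rare; the interior point is a saddle.

unstable coexistence (outcome depends on initial conditions)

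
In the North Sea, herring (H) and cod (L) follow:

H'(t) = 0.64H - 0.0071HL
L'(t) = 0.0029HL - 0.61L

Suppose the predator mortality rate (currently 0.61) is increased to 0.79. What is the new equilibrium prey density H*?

H* ≈ 272

At the interior fixed point, setting dL/dt = 0 with L > 0 fixes H* = (predator death rate)/(HL coefficient) — independent of the other coefficients.
With the change, H* = 0.79/0.0029 = 272; it rises from 210.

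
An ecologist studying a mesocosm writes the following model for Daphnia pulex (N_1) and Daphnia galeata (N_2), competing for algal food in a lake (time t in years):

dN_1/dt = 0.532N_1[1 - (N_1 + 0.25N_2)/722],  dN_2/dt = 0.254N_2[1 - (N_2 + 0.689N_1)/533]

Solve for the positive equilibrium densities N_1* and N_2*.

N_1* ≈ 711, N_2* ≈ 42.9

Setting both brackets to zero gives the nullclines N_1 + 0.25N_2 = 722 and 0.689N_1 + N_2 = 533.
Substituting N_2 = 533 - 0.689N_1 into the first: N_1(1 - 0.25·0.689) = 722 - 0.25·533.
So N_1* = 589/0.828 = 711, and then N_2* = 533 - 0.689·711 = 42.9.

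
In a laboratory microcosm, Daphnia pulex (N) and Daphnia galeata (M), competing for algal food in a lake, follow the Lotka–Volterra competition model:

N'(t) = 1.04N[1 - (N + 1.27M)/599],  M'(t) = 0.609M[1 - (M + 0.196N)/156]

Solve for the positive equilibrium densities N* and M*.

N* ≈ 534, M* ≈ 51.4

Setting both brackets to zero gives the nullclines N + 1.27M = 599 and 0.196N + M = 156.
Substituting M = 156 - 0.196N into the first: N(1 - 1.27·0.196) = 599 - 1.27·156.
So N* = 401/0.751 = 534, and then M* = 156 - 0.196·534 = 51.4.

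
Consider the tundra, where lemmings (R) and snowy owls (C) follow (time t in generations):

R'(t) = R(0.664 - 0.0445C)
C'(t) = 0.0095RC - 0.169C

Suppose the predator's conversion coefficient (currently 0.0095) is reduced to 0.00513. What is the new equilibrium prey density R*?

At the interior fixed point, setting dC/dt = 0 with C > 0 fixes R* = (predator death rate)/(RC coefficient) — independent of the other coefficients.
With the change, R* = 0.169/0.00513 = 32.9; it rises from 17.8.

R* ≈ 32.9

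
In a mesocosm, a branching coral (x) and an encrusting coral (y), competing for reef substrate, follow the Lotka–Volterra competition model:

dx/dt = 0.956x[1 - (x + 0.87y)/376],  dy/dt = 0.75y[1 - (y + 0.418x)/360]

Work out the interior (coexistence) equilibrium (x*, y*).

x* ≈ 98.7, y* ≈ 319

Setting both brackets to zero gives the nullclines x + 0.87y = 376 and 0.418x + y = 360.
Substituting y = 360 - 0.418x into the first: x(1 - 0.87·0.418) = 376 - 0.87·360.
So x* = 62.8/0.636 = 98.7, and then y* = 360 - 0.418·98.7 = 319.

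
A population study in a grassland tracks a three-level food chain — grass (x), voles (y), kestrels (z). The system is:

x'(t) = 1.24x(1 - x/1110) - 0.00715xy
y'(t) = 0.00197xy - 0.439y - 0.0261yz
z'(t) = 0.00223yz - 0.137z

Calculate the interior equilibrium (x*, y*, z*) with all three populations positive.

x* ≈ 717, y* ≈ 61.4, z* ≈ 37.3

From dz/dt = 0: 0.00223y* = 0.137, so y* = 61.4.
From dx/dt = 0: 1.24(1 - x*/1110) = 0.00715·61.4, giving x* = 1110·(1 - 0.354) = 717.
From dy/dt = 0: 0.00197·717 - 0.439 = 0.0261z*, so z* = 0.973/0.0261 = 37.3.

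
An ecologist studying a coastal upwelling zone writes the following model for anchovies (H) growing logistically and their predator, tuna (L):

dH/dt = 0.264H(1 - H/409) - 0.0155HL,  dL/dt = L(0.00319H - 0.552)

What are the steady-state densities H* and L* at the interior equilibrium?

H* ≈ 173, L* ≈ 9.83

From dL/dt = 0 with L > 0: 0.00319H* = 0.552, so H* = 173.
Substitute into dH/dt = 0: 0.264(1 - 173/409) = 0.0155L*.
The bracket is 0.577, giving L* = 0.152/0.0155 = 9.83.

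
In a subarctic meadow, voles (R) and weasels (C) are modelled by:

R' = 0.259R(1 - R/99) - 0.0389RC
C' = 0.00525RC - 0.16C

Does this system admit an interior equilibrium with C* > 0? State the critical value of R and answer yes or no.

The predator equation gives dC/dt > 0 only when R > 0.16/0.00525 = 30.5.
Without the predator, R → K = 99. Since 99 > 30.5, the predator can invade and persist.

Threshold R = 30.5; K > 30.5, so yes, the predator persists.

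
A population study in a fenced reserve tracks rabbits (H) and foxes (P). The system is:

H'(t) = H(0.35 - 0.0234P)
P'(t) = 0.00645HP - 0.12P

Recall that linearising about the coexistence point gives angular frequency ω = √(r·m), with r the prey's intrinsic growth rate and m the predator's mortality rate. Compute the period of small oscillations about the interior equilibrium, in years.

T ≈ 30.7 years

Here r = 0.35 and m = 0.12, so r·m = 0.042.
ω = √0.042 = 0.205 per year, hence T = 2π/ω ≈ 30.7 years.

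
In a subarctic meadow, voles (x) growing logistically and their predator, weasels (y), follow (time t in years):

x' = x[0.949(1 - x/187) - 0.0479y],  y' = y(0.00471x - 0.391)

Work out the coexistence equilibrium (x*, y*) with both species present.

From dy/dt = 0 with y > 0: 0.00471x* = 0.391, so x* = 83.
Substitute into dx/dt = 0: 0.949(1 - 83/187) = 0.0479y*.
The bracket is 0.556, giving y* = 0.528/0.0479 = 11.

x* ≈ 83, y* ≈ 11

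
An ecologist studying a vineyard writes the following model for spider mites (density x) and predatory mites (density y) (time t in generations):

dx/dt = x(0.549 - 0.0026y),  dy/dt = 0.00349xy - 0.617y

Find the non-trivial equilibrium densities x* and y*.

x* ≈ 177, y* ≈ 211

Set dy/dt = 0 with y > 0: 0.00349x - 0.617 = 0, so x* = 0.617/0.00349 = 177.
Set dx/dt = 0 with x > 0: 0.549 - 0.0026y = 0, so y* = 0.549/0.0026 = 211.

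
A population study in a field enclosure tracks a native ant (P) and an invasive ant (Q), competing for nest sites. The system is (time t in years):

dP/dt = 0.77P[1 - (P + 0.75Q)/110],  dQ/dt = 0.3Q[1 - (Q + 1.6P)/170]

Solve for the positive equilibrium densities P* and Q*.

P* ≈ 87.5, Q* ≈ 30

Setting both brackets to zero gives the nullclines P + 0.75Q = 110 and 1.6P + Q = 170.
Substituting Q = 170 - 1.6P into the first: P(1 - 0.75·1.6) = 110 - 0.75·170.
So P* = -17.5/-0.2 = 87.5, and then Q* = 170 - 1.6·87.5 = 30.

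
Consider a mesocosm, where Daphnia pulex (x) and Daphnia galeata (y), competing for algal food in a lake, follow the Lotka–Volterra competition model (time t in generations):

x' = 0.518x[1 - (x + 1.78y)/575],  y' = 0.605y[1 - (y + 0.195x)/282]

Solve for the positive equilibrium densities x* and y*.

Setting both brackets to zero gives the nullclines x + 1.78y = 575 and 0.195x + y = 282.
Substituting y = 282 - 0.195x into the first: x(1 - 1.78·0.195) = 575 - 1.78·282.
So x* = 73/0.653 = 112, and then y* = 282 - 0.195·112 = 260.

x* ≈ 112, y* ≈ 260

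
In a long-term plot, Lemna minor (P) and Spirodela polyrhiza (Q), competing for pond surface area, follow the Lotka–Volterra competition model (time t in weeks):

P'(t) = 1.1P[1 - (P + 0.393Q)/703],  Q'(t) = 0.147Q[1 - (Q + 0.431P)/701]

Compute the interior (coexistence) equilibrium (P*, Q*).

P* ≈ 515, Q* ≈ 479

Setting both brackets to zero gives the nullclines P + 0.393Q = 703 and 0.431P + Q = 701.
Substituting Q = 701 - 0.431P into the first: P(1 - 0.393·0.431) = 703 - 0.393·701.
So P* = 428/0.831 = 515, and then Q* = 701 - 0.431·515 = 479.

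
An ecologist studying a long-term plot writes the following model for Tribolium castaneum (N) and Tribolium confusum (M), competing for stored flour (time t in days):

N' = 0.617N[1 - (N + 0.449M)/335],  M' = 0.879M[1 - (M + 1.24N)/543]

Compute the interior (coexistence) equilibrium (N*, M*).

N* ≈ 206, M* ≈ 288

Setting both brackets to zero gives the nullclines N + 0.449M = 335 and 1.24N + M = 543.
Substituting M = 543 - 1.24N into the first: N(1 - 0.449·1.24) = 335 - 0.449·543.
So N* = 91.2/0.443 = 206, and then M* = 543 - 1.24·206 = 288.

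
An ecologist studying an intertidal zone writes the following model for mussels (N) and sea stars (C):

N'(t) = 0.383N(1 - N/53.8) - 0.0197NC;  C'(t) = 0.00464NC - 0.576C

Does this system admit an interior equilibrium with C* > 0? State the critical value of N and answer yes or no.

Threshold N = 124; K < 124, so no, the predator goes extinct.

The predator equation gives dC/dt > 0 only when N > 0.576/0.00464 = 124.
Without the predator, N → K = 53.8. Since 53.8 < 124, the predator cannot invade.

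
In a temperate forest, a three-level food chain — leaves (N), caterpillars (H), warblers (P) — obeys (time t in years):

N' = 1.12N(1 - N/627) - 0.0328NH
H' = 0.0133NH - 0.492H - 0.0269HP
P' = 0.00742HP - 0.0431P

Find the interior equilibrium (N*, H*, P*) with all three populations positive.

From dP/dt = 0: 0.00742H* = 0.0431, so H* = 5.81.
From dN/dt = 0: 1.12(1 - N*/627) = 0.0328·5.81, giving N* = 627·(1 - 0.17) = 520.
From dH/dt = 0: 0.0133·520 - 0.492 = 0.0269P*, so P* = 6.43/0.0269 = 239.

N* ≈ 520, H* ≈ 5.81, P* ≈ 239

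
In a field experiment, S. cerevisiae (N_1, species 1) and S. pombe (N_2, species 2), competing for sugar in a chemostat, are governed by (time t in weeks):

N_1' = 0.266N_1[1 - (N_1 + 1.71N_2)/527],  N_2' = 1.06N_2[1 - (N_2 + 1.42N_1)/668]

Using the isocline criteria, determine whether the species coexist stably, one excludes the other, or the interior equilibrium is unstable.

Compare the nullcline intercepts: K1/α12 = 527/1.71 = 308 < K2 = 668; K2/α21 = 668/1.42 = 470 < K1 = 527.
Since both are reversed, neither can invade when rare; the interior point is a saddle.

unstable coexistence (outcome depends on initial conditions)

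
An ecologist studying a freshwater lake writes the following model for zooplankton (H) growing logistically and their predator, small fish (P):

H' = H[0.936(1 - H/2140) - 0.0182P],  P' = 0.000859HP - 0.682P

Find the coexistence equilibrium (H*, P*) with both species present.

From dP/dt = 0 with P > 0: 0.000859H* = 0.682, so H* = 794.
Substitute into dH/dt = 0: 0.936(1 - 794/2140) = 0.0182P*.
The bracket is 0.629, giving P* = 0.589/0.0182 = 32.3.

H* ≈ 794, P* ≈ 32.3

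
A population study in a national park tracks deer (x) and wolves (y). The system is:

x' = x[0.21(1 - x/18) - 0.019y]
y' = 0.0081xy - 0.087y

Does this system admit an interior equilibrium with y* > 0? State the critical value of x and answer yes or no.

The predator equation gives dy/dt > 0 only when x > 0.087/0.0081 = 10.7.
Without the predator, x → K = 18. Since 18 > 10.7, the predator can invade and persist.

Threshold x = 10.7; K > 10.7, so yes, the predator persists.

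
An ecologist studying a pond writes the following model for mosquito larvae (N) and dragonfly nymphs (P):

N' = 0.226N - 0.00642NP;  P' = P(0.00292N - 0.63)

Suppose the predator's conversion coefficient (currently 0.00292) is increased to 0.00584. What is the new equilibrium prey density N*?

N* ≈ 108

At the interior fixed point, setting dP/dt = 0 with P > 0 fixes N* = (predator death rate)/(NP coefficient) — independent of the other coefficients.
With the change, N* = 0.63/0.00584 = 108; it falls from 216.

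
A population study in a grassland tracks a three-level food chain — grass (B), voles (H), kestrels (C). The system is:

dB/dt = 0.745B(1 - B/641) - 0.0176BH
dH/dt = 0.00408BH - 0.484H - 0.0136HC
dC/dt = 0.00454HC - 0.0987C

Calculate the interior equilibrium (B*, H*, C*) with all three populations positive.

From dC/dt = 0: 0.00454H* = 0.0987, so H* = 21.7.
From dB/dt = 0: 0.745(1 - B*/641) = 0.0176·21.7, giving B* = 641·(1 - 0.514) = 312.
From dH/dt = 0: 0.00408·312 - 0.484 = 0.0136C*, so C* = 0.788/0.0136 = 57.9.

B* ≈ 312, H* ≈ 21.7, C* ≈ 57.9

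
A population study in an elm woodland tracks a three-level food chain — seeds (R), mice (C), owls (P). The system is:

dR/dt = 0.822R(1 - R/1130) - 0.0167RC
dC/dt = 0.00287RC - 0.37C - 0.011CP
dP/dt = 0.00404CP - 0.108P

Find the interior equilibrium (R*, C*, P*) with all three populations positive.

From dP/dt = 0: 0.00404C* = 0.108, so C* = 26.7.
From dR/dt = 0: 0.822(1 - R*/1130) = 0.0167·26.7, giving R* = 1130·(1 - 0.543) = 516.
From dC/dt = 0: 0.00287·516 - 0.37 = 0.011P*, so P* = 1.11/0.011 = 101.

R* ≈ 516, C* ≈ 26.7, P* ≈ 101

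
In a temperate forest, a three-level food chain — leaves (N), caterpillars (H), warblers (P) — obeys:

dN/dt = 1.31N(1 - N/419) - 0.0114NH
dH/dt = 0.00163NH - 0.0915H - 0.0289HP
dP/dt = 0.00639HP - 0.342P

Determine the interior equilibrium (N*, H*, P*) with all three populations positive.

From dP/dt = 0: 0.00639H* = 0.342, so H* = 53.5.
From dN/dt = 0: 1.31(1 - N*/419) = 0.0114·53.5, giving N* = 419·(1 - 0.466) = 224.
From dH/dt = 0: 0.00163·224 - 0.0915 = 0.0289P*, so P* = 0.273/0.0289 = 9.46.

N* ≈ 224, H* ≈ 53.5, P* ≈ 9.46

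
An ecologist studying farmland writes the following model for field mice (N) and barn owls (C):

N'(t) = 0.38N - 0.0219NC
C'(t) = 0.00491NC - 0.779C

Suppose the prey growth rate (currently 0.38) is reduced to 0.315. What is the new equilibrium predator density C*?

C* ≈ 14.4

At the interior fixed point, setting dN/dt = 0 with N > 0 fixes C* = (prey growth rate)/(NC coefficient) — independent of the other coefficients.
With the change, C* = 0.315/0.0219 = 14.4; it falls from 17.4.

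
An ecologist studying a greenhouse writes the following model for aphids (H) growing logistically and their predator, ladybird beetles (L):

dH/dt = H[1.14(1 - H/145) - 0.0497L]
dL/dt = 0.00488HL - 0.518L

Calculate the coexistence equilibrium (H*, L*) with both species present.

H* ≈ 106, L* ≈ 6.15

From dL/dt = 0 with L > 0: 0.00488H* = 0.518, so H* = 106.
Substitute into dH/dt = 0: 1.14(1 - 106/145) = 0.0497L*.
The bracket is 0.268, giving L* = 0.305/0.0497 = 6.15.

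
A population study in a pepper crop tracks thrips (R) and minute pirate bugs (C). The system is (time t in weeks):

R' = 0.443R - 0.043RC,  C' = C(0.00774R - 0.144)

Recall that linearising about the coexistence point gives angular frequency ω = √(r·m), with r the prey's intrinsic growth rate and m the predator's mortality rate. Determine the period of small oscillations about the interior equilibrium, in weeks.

T ≈ 24.9 weeks

Here r = 0.443 and m = 0.144, so r·m = 0.0638.
ω = √0.0638 = 0.253 per week, hence T = 2π/ω ≈ 24.9 weeks.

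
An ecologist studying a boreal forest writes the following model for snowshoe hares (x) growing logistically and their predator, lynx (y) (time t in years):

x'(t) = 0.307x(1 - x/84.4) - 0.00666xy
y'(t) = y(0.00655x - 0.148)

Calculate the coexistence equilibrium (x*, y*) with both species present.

x* ≈ 22.6, y* ≈ 33.8

From dy/dt = 0 with y > 0: 0.00655x* = 0.148, so x* = 22.6.
Substitute into dx/dt = 0: 0.307(1 - 22.6/84.4) = 0.00666y*.
The bracket is 0.732, giving y* = 0.225/0.00666 = 33.8.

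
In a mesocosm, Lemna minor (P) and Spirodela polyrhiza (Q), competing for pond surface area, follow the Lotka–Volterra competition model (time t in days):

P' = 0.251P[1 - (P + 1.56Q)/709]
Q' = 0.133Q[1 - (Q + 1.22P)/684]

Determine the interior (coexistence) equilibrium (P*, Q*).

Setting both brackets to zero gives the nullclines P + 1.56Q = 709 and 1.22P + Q = 684.
Substituting Q = 684 - 1.22P into the first: P(1 - 1.56·1.22) = 709 - 1.56·684.
So P* = -358/-0.903 = 396, and then Q* = 684 - 1.22·396 = 200.

P* ≈ 396, Q* ≈ 200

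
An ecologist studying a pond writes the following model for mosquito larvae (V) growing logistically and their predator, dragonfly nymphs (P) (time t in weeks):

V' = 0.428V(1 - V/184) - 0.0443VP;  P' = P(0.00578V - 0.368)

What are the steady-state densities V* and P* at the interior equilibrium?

From dP/dt = 0 with P > 0: 0.00578V* = 0.368, so V* = 63.7.
Substitute into dV/dt = 0: 0.428(1 - 63.7/184) = 0.0443P*.
The bracket is 0.654, giving P* = 0.28/0.0443 = 6.32.

V* ≈ 63.7, P* ≈ 6.32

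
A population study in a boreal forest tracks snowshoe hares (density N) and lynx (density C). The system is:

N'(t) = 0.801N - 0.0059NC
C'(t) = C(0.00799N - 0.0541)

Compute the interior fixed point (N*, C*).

Set dC/dt = 0 with C > 0: 0.00799N - 0.0541 = 0, so N* = 0.0541/0.00799 = 6.77.
Set dN/dt = 0 with N > 0: 0.801 - 0.0059C = 0, so C* = 0.801/0.0059 = 136.

N* ≈ 6.77, C* ≈ 136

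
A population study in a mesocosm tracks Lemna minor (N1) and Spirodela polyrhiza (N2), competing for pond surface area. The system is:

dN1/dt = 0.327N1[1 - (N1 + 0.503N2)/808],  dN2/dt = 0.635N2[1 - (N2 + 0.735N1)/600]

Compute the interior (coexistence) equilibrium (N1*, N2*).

Setting both brackets to zero gives the nullclines N1 + 0.503N2 = 808 and 0.735N1 + N2 = 600.
Substituting N2 = 600 - 0.735N1 into the first: N1(1 - 0.503·0.735) = 808 - 0.503·600.
So N1* = 506/0.63 = 803, and then N2* = 600 - 0.735·803 = 9.71.

N1* ≈ 803, N2* ≈ 9.71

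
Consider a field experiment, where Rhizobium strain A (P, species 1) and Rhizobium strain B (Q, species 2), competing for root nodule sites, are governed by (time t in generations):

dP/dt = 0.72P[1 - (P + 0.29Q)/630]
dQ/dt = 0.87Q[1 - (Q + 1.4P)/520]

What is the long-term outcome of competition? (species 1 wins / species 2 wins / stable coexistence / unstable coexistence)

Compare the nullcline intercepts: K1/α12 = 630/0.29 = 2170 > K2 = 520; K2/α21 = 520/1.4 = 371 < K1 = 630.
Since the inequalities point opposite ways, species 1 can invade but species 2 cannot.

species 1 excludes species 2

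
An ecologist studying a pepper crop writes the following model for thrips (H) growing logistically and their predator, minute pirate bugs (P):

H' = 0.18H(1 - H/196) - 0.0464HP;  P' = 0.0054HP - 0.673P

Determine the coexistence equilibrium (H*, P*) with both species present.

H* ≈ 125, P* ≈ 1.41

From dP/dt = 0 with P > 0: 0.0054H* = 0.673, so H* = 125.
Substitute into dH/dt = 0: 0.18(1 - 125/196) = 0.0464P*.
The bracket is 0.364, giving P* = 0.0655/0.0464 = 1.41.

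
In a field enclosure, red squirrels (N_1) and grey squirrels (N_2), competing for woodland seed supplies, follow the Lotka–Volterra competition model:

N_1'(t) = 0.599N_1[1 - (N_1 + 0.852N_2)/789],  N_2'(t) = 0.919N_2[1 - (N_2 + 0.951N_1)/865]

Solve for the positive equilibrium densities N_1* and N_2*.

Setting both brackets to zero gives the nullclines N_1 + 0.852N_2 = 789 and 0.951N_1 + N_2 = 865.
Substituting N_2 = 865 - 0.951N_1 into the first: N_1(1 - 0.852·0.951) = 789 - 0.852·865.
So N_1* = 52/0.19 = 274, and then N_2* = 865 - 0.951·274 = 604.

N_1* ≈ 274, N_2* ≈ 604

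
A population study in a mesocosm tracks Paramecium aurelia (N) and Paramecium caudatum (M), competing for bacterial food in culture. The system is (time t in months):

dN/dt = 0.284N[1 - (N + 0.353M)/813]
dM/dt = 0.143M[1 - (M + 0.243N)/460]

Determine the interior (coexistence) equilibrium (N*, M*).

Setting both brackets to zero gives the nullclines N + 0.353M = 813 and 0.243N + M = 460.
Substituting M = 460 - 0.243N into the first: N(1 - 0.353·0.243) = 813 - 0.353·460.
So N* = 651/0.914 = 712, and then M* = 460 - 0.243·712 = 287.

N* ≈ 712, M* ≈ 287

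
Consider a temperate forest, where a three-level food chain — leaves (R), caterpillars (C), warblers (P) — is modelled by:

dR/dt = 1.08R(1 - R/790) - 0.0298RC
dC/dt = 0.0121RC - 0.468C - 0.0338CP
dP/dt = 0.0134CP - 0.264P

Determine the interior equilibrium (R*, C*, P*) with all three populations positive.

From dP/dt = 0: 0.0134C* = 0.264, so C* = 19.7.
From dR/dt = 0: 1.08(1 - R*/790) = 0.0298·19.7, giving R* = 790·(1 - 0.544) = 361.
From dC/dt = 0: 0.0121·361 - 0.468 = 0.0338P*, so P* = 3.89/0.0338 = 115.

R* ≈ 361, C* ≈ 19.7, P* ≈ 115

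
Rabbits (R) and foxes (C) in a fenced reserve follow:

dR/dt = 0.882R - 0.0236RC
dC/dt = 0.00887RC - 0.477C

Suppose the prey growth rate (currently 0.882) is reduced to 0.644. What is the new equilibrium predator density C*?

C* ≈ 27.3

At the interior fixed point, setting dR/dt = 0 with R > 0 fixes C* = (prey growth rate)/(RC coefficient) — independent of the other coefficients.
With the change, C* = 0.644/0.0236 = 27.3; it falls from 37.4.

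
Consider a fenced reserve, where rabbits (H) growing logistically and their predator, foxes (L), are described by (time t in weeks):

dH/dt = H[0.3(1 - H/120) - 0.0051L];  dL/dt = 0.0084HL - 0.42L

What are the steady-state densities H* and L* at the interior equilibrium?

H* ≈ 50, L* ≈ 34.3

From dL/dt = 0 with L > 0: 0.0084H* = 0.42, so H* = 50.
Substitute into dH/dt = 0: 0.3(1 - 50/120) = 0.0051L*.
The bracket is 0.583, giving L* = 0.175/0.0051 = 34.3.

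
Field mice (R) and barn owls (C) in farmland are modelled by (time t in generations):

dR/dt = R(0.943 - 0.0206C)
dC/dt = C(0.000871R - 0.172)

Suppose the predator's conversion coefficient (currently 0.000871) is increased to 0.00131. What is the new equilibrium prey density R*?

R* ≈ 131

At the interior fixed point, setting dC/dt = 0 with C > 0 fixes R* = (predator death rate)/(RC coefficient) — independent of the other coefficients.
With the change, R* = 0.172/0.00131 = 131; it falls from 197.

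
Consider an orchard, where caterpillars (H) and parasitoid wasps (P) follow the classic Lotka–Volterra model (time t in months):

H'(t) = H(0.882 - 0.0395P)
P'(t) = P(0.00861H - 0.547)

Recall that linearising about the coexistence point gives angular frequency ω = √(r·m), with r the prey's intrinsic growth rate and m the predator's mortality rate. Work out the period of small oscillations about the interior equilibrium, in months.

Here r = 0.882 and m = 0.547, so r·m = 0.482.
ω = √0.482 = 0.695 per month, hence T = 2π/ω ≈ 9.05 months.

T ≈ 9.05 months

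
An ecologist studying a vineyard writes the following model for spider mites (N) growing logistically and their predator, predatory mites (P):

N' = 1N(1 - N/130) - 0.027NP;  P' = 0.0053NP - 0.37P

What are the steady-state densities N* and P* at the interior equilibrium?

N* ≈ 69.8, P* ≈ 17.1

From dP/dt = 0 with P > 0: 0.0053N* = 0.37, so N* = 69.8.
Substitute into dN/dt = 0: 1(1 - 69.8/130) = 0.027P*.
The bracket is 0.463, giving P* = 0.463/0.027 = 17.1.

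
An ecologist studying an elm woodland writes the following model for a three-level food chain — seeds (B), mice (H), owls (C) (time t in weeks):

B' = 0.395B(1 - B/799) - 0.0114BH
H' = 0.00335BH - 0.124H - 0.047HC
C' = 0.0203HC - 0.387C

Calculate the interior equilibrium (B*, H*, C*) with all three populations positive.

B* ≈ 359, H* ≈ 19.1, C* ≈ 23

From dC/dt = 0: 0.0203H* = 0.387, so H* = 19.1.
From dB/dt = 0: 0.395(1 - B*/799) = 0.0114·19.1, giving B* = 799·(1 - 0.55) = 359.
From dH/dt = 0: 0.00335·359 - 0.124 = 0.047C*, so C* = 1.08/0.047 = 23.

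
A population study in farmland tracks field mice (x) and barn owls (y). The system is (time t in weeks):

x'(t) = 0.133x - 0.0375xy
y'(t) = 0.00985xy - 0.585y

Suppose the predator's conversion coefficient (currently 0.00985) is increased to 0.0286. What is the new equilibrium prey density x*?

x* ≈ 20.5

At the interior fixed point, setting dy/dt = 0 with y > 0 fixes x* = (predator death rate)/(xy coefficient) — independent of the other coefficients.
With the change, x* = 0.585/0.0286 = 20.5; it falls from 59.4.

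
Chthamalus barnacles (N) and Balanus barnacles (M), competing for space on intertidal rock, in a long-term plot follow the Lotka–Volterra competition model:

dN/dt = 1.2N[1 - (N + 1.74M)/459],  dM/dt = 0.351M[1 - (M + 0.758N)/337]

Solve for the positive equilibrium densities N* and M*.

Setting both brackets to zero gives the nullclines N + 1.74M = 459 and 0.758N + M = 337.
Substituting M = 337 - 0.758N into the first: N(1 - 1.74·0.758) = 459 - 1.74·337.
So N* = -127/-0.319 = 399, and then M* = 337 - 0.758·399 = 34.2.

N* ≈ 399, M* ≈ 34.2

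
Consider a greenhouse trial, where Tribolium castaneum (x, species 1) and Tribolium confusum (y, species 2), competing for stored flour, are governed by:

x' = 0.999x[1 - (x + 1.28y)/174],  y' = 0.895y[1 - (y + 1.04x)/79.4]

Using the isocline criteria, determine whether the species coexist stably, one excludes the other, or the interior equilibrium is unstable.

Compare the nullcline intercepts: K1/α12 = 174/1.28 = 136 > K2 = 79.4; K2/α21 = 79.4/1.04 = 76.3 < K1 = 174.
Since the inequalities point opposite ways, species 1 can invade but species 2 cannot.

species 1 excludes species 2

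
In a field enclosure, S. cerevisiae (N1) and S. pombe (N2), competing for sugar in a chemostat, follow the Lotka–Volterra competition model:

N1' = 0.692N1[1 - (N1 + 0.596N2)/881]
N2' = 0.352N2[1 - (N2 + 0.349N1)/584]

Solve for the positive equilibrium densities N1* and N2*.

Setting both brackets to zero gives the nullclines N1 + 0.596N2 = 881 and 0.349N1 + N2 = 584.
Substituting N2 = 584 - 0.349N1 into the first: N1(1 - 0.596·0.349) = 881 - 0.596·584.
So N1* = 533/0.792 = 673, and then N2* = 584 - 0.349·673 = 349.

N1* ≈ 673, N2* ≈ 349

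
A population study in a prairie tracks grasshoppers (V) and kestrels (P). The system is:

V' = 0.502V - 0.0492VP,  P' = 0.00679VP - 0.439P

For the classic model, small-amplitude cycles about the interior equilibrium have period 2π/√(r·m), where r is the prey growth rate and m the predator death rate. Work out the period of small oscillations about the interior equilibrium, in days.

T ≈ 13.4 days

Here r = 0.502 and m = 0.439, so r·m = 0.22.
ω = √0.22 = 0.469 per day, hence T = 2π/ω ≈ 13.4 days.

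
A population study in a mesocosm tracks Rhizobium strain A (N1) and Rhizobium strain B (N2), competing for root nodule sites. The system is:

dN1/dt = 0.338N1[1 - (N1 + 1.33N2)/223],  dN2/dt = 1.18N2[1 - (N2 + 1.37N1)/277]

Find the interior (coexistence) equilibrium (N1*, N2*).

N1* ≈ 177, N2* ≈ 34.7

Setting both brackets to zero gives the nullclines N1 + 1.33N2 = 223 and 1.37N1 + N2 = 277.
Substituting N2 = 277 - 1.37N1 into the first: N1(1 - 1.33·1.37) = 223 - 1.33·277.
So N1* = -145/-0.822 = 177, and then N2* = 277 - 1.37·177 = 34.7.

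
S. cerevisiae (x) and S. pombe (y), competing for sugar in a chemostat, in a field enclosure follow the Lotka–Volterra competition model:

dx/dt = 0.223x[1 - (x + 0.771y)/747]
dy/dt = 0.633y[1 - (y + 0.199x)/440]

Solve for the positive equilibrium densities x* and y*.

x* ≈ 482, y* ≈ 344

Setting both brackets to zero gives the nullclines x + 0.771y = 747 and 0.199x + y = 440.
Substituting y = 440 - 0.199x into the first: x(1 - 0.771·0.199) = 747 - 0.771·440.
So x* = 408/0.847 = 482, and then y* = 440 - 0.199·482 = 344.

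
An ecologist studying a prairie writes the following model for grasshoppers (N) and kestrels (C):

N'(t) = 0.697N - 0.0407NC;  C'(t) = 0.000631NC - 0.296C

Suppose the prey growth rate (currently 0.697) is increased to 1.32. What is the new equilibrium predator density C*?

C* ≈ 32.4

At the interior fixed point, setting dN/dt = 0 with N > 0 fixes C* = (prey growth rate)/(NC coefficient) — independent of the other coefficients.
With the change, C* = 1.32/0.0407 = 32.4; it rises from 17.1.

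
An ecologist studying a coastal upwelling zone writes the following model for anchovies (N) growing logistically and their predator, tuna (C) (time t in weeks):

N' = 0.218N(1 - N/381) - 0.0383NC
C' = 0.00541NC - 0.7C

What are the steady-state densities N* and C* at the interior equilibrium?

N* ≈ 129, C* ≈ 3.76

From dC/dt = 0 with C > 0: 0.00541N* = 0.7, so N* = 129.
Substitute into dN/dt = 0: 0.218(1 - 129/381) = 0.0383C*.
The bracket is 0.66, giving C* = 0.144/0.0383 = 3.76.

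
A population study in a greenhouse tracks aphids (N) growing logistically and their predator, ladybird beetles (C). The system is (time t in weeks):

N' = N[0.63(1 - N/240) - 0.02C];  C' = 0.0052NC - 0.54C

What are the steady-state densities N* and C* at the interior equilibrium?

N* ≈ 104, C* ≈ 17.9

From dC/dt = 0 with C > 0: 0.0052N* = 0.54, so N* = 104.
Substitute into dN/dt = 0: 0.63(1 - 104/240) = 0.02C*.
The bracket is 0.567, giving C* = 0.357/0.02 = 17.9.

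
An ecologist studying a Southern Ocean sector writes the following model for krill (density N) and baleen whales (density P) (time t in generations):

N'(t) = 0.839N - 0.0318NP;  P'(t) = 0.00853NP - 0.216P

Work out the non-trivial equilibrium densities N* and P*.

Set dP/dt = 0 with P > 0: 0.00853N - 0.216 = 0, so N* = 0.216/0.00853 = 25.3.
Set dN/dt = 0 with N > 0: 0.839 - 0.0318P = 0, so P* = 0.839/0.0318 = 26.4.

N* ≈ 25.3, P* ≈ 26.4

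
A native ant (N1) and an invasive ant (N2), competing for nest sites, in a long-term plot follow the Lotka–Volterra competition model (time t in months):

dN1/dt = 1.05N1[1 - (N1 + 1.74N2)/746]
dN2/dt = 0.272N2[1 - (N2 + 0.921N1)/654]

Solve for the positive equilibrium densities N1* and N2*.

Setting both brackets to zero gives the nullclines N1 + 1.74N2 = 746 and 0.921N1 + N2 = 654.
Substituting N2 = 654 - 0.921N1 into the first: N1(1 - 1.74·0.921) = 746 - 1.74·654.
So N1* = -392/-0.603 = 651, and then N2* = 654 - 0.921·651 = 54.9.

N1* ≈ 651, N2* ≈ 54.9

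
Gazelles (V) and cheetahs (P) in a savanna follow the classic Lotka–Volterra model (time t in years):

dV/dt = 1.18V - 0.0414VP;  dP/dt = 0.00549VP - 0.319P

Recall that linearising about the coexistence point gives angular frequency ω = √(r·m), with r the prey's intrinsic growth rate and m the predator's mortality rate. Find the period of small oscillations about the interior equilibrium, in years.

T ≈ 10.2 years

Here r = 1.18 and m = 0.319, so r·m = 0.376.
ω = √0.376 = 0.614 per year, hence T = 2π/ω ≈ 10.2 years.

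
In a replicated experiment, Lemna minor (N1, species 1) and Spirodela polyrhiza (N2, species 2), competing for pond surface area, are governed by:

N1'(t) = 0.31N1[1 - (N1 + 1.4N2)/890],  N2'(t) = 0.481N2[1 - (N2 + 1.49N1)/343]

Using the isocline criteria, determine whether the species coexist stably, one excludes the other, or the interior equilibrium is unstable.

species 1 excludes species 2

Compare the nullcline intercepts: K1/α12 = 890/1.4 = 636 > K2 = 343; K2/α21 = 343/1.49 = 230 < K1 = 890.
Since the inequalities point opposite ways, species 1 can invade but species 2 cannot.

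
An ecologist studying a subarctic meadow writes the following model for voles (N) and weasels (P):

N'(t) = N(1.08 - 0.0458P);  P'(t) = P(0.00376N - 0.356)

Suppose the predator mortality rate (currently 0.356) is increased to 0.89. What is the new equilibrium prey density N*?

N* ≈ 237

At the interior fixed point, setting dP/dt = 0 with P > 0 fixes N* = (predator death rate)/(NP coefficient) — independent of the other coefficients.
With the change, N* = 0.89/0.00376 = 237; it rises from 94.7.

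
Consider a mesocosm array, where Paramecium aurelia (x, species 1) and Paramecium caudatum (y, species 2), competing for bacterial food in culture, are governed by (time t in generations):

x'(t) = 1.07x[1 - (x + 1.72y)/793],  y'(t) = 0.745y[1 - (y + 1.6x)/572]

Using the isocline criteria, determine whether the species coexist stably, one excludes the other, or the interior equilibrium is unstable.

Compare the nullcline intercepts: K1/α12 = 793/1.72 = 461 < K2 = 572; K2/α21 = 572/1.6 = 358 < K1 = 793.
Since both are reversed, neither can invade when rare; the interior point is a saddle.

unstable coexistence (outcome depends on initial conditions)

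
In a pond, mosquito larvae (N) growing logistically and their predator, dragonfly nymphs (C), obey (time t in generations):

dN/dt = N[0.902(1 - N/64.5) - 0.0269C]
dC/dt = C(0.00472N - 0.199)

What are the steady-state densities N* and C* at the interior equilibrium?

From dC/dt = 0 with C > 0: 0.00472N* = 0.199, so N* = 42.2.
Substitute into dN/dt = 0: 0.902(1 - 42.2/64.5) = 0.0269C*.
The bracket is 0.346, giving C* = 0.312/0.0269 = 11.6.

N* ≈ 42.2, C* ≈ 11.6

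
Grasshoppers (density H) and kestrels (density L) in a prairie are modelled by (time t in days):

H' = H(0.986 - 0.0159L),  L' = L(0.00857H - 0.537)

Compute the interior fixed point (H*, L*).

H* ≈ 62.7, L* ≈ 62

Set dL/dt = 0 with L > 0: 0.00857H - 0.537 = 0, so H* = 0.537/0.00857 = 62.7.
Set dH/dt = 0 with H > 0: 0.986 - 0.0159L = 0, so L* = 0.986/0.0159 = 62.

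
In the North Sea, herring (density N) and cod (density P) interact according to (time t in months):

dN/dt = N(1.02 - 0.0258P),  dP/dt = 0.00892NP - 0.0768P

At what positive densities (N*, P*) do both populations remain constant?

N* ≈ 8.61, P* ≈ 39.5

Set dP/dt = 0 with P > 0: 0.00892N - 0.0768 = 0, so N* = 0.0768/0.00892 = 8.61.
Set dN/dt = 0 with N > 0: 1.02 - 0.0258P = 0, so P* = 1.02/0.0258 = 39.5.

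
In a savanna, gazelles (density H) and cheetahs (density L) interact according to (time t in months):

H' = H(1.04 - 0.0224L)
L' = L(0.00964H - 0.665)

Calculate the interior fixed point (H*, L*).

H* ≈ 69, L* ≈ 46.4

Set dL/dt = 0 with L > 0: 0.00964H - 0.665 = 0, so H* = 0.665/0.00964 = 69.
Set dH/dt = 0 with H > 0: 1.04 - 0.0224L = 0, so L* = 1.04/0.0224 = 46.4.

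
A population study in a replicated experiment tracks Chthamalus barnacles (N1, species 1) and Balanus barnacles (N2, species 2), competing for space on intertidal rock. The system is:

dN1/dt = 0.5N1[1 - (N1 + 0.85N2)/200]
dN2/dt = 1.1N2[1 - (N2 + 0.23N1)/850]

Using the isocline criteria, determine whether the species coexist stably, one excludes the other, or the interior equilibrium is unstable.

Compare the nullcline intercepts: K1/α12 = 200/0.85 = 235 < K2 = 850; K2/α21 = 850/0.23 = 3700 > K1 = 200.
Since the inequalities point opposite ways, species 2 can invade but species 1 cannot.

species 2 excludes species 1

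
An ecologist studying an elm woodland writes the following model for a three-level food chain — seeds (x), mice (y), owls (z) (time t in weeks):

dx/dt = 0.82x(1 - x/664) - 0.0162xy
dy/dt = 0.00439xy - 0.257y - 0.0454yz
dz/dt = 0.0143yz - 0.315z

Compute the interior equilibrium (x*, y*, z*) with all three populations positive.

x* ≈ 375, y* ≈ 22, z* ≈ 30.6

From dz/dt = 0: 0.0143y* = 0.315, so y* = 22.
From dx/dt = 0: 0.82(1 - x*/664) = 0.0162·22, giving x* = 664·(1 - 0.435) = 375.
From dy/dt = 0: 0.00439·375 - 0.257 = 0.0454z*, so z* = 1.39/0.0454 = 30.6.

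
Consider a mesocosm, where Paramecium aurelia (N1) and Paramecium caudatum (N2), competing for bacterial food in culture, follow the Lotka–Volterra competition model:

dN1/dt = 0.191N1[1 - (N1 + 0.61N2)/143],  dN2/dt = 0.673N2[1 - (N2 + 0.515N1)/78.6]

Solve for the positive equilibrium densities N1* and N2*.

N1* ≈ 139, N2* ≈ 7.22

Setting both brackets to zero gives the nullclines N1 + 0.61N2 = 143 and 0.515N1 + N2 = 78.6.
Substituting N2 = 78.6 - 0.515N1 into the first: N1(1 - 0.61·0.515) = 143 - 0.61·78.6.
So N1* = 95.1/0.686 = 139, and then N2* = 78.6 - 0.515·139 = 7.22.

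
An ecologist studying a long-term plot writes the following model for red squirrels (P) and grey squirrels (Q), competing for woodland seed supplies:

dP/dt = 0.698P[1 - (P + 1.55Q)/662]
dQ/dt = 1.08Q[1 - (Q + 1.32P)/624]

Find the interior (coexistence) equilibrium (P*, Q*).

P* ≈ 292, Q* ≈ 239

Setting both brackets to zero gives the nullclines P + 1.55Q = 662 and 1.32P + Q = 624.
Substituting Q = 624 - 1.32P into the first: P(1 - 1.55·1.32) = 662 - 1.55·624.
So P* = -305/-1.05 = 292, and then Q* = 624 - 1.32·292 = 239.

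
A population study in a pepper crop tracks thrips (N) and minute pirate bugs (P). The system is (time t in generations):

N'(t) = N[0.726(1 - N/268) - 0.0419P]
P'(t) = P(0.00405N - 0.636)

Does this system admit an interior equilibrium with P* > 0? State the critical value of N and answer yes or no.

The predator equation gives dP/dt > 0 only when N > 0.636/0.00405 = 157.
Without the predator, N → K = 268. Since 268 > 157, the predator can invade and persist.

Threshold N = 157; K > 157, so yes, the predator persists.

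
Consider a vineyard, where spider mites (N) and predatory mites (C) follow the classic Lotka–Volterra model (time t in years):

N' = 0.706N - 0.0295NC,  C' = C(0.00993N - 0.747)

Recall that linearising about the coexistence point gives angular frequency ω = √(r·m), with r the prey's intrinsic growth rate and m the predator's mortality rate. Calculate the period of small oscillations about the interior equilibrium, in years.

Here r = 0.706 and m = 0.747, so r·m = 0.527.
ω = √0.527 = 0.726 per year, hence T = 2π/ω ≈ 8.65 years.

T ≈ 8.65 years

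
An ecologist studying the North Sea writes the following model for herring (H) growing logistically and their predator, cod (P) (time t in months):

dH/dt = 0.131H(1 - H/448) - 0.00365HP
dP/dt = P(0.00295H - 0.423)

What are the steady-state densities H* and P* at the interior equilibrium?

From dP/dt = 0 with P > 0: 0.00295H* = 0.423, so H* = 143.
Substitute into dH/dt = 0: 0.131(1 - 143/448) = 0.00365P*.
The bracket is 0.68, giving P* = 0.0891/0.00365 = 24.4.

H* ≈ 143, P* ≈ 24.4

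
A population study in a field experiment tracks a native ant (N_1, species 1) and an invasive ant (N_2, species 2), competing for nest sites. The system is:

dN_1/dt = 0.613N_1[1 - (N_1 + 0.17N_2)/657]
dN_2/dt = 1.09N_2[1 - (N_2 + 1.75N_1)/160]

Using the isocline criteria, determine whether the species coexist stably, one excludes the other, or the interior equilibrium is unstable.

species 1 excludes species 2

Compare the nullcline intercepts: K1/α12 = 657/0.17 = 3860 > K2 = 160; K2/α21 = 160/1.75 = 91.4 < K1 = 657.
Since the inequalities point opposite ways, species 1 can invade but species 2 cannot.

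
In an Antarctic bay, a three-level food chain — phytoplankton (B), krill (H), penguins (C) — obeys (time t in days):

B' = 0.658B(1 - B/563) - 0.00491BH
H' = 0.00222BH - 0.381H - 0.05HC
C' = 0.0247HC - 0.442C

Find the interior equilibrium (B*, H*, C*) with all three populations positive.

B* ≈ 488, H* ≈ 17.9, C* ≈ 14

From dC/dt = 0: 0.0247H* = 0.442, so H* = 17.9.
From dB/dt = 0: 0.658(1 - B*/563) = 0.00491·17.9, giving B* = 563·(1 - 0.134) = 488.
From dH/dt = 0: 0.00222·488 - 0.381 = 0.05C*, so C* = 0.702/0.05 = 14.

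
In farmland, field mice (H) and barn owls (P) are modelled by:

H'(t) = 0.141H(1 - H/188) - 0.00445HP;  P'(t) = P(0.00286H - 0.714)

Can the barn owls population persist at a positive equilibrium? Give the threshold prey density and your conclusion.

The predator equation gives dP/dt > 0 only when H > 0.714/0.00286 = 250.
Without the predator, H → K = 188. Since 188 < 250, the predator cannot invade.

Threshold H = 250; K < 250, so no, the predator goes extinct.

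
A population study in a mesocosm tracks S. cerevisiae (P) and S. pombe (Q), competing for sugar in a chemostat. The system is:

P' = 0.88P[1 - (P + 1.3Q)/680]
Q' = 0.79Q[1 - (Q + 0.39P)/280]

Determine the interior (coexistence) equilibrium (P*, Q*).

Setting both brackets to zero gives the nullclines P + 1.3Q = 680 and 0.39P + Q = 280.
Substituting Q = 280 - 0.39P into the first: P(1 - 1.3·0.39) = 680 - 1.3·280.
So P* = 316/0.493 = 641, and then Q* = 280 - 0.39·641 = 30.

P* ≈ 641, Q* ≈ 30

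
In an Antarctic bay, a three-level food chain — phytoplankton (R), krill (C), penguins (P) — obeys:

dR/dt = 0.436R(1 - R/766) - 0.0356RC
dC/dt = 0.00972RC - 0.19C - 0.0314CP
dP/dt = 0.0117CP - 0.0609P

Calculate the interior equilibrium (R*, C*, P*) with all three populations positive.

R* ≈ 440, C* ≈ 5.21, P* ≈ 130

From dP/dt = 0: 0.0117C* = 0.0609, so C* = 5.21.
From dR/dt = 0: 0.436(1 - R*/766) = 0.0356·5.21, giving R* = 766·(1 - 0.425) = 440.
From dC/dt = 0: 0.00972·440 - 0.19 = 0.0314P*, so P* = 4.09/0.0314 = 130.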